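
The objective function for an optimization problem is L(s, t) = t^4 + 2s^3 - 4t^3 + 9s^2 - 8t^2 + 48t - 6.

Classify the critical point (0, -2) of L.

The mixed partial ∂²L/∂s∂t is 0, so the Hessian at any point is diag(L_ss, L_tt) = diag(6(2s + 3), 4(3t^2 - 6t - 4)).
At (0, -2): H = diag(18, 80).
Both eigenvalues are positive, so H is positive definite: a local minimum.

local minimum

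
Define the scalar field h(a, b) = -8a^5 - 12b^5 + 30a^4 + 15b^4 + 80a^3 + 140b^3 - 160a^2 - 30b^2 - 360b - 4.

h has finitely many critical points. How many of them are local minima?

4

h separates as a function of a plus a function of b, so ∇h=0 decouples.
∂h/∂a = -40a(a - 4)(a - 1)(a + 2) = 0 at a ∈ {-2, 0, 1, 4}; ∂h/∂b = -60(b - 3)(b - 1)(b + 1)(b + 2) = 0 at b ∈ {-2, -1, 1, 3}.
The Hessian is diagonal: diag(h_aa, h_bb). Second derivatives: h_aa(-2)=1440, h_aa(0)=-320, h_aa(1)=360, h_aa(4)=-2880; h_bb(-2)=900, h_bb(-1)=-480, h_bb(1)=720, h_bb(3)=-2400.
Local minima occur where both diagonal entries positive: (-2, -2), (-2, 1), (1, -2), (1, 1). Count: 4.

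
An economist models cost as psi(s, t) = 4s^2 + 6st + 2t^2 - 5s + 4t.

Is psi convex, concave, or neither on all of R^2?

neither

psi is quadratic, so its Hessian is the constant matrix H = [[8, 6], [6, 4]].
det(H) = -4, tr(H) = 12.
det(H) < 0, so H is indefinite: neither convex nor concave.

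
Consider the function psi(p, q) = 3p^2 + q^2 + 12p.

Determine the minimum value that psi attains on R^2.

psi(p,q) separates as A(p) + B(q), so its minimum is min A + min B.
A'(p) = 6p + 12 vanishes at p ∈ {-2}; B'(q) = 2q vanishes at q ∈ {0}.
Local minima of A (where A''>0): A(-2)=-12. Local minima of B: B(0)=0.
So the global minimum of psi is A(-2) + B(0) = -12 + 0 = -12, attained at (-2, 0).

-12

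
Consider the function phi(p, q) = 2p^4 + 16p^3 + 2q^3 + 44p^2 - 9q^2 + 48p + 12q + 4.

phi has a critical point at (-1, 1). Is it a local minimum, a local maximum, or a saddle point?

The mixed partial ∂²phi/∂p∂q is 0, so the Hessian at any point is diag(phi_pp, phi_qq) = diag(8(3p^2 + 12p + 11), 6(2q - 3)).
At (-1, 1): H = diag(16, -6).
The eigenvalues have opposite signs, so H is indefinite: a saddle point.

saddle point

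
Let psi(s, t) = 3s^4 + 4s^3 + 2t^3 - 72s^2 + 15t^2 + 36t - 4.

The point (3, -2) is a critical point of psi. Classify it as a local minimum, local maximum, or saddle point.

local minimum

The mixed partial ∂²psi/∂s∂t is 0, so the Hessian at any point is diag(psi_ss, psi_tt) = diag(12(3s^2 + 2s - 12), 6(2t + 5)).
At (3, -2): H = diag(252, 6).
Both eigenvalues are positive, so H is positive definite: a local minimum.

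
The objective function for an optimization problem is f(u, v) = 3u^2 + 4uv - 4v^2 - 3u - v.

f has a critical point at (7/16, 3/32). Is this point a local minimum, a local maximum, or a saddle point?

The Hessian of f is constant: H = [[6, 4], [4, -8]].
det(H) = 6·(-8) − 4² = -64.
Since det(H) < 0, H is indefinite and the critical point is a saddle point.

saddle point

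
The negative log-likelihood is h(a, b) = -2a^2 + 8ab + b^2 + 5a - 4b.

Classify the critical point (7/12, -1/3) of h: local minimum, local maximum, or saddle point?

saddle point

The Hessian of h is constant: H = [[-4, 8], [8, 2]].
det(H) = (-4)·2 − 8² = -72.
Since det(H) < 0, H is indefinite and the critical point is a saddle point.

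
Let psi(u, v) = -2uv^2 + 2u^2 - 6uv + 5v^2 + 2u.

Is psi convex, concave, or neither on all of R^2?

neither

The term -2uv^2 is cubic, so the Hessian is not constant.
∂²psi/∂v² = -4u + 10, which takes both signs as u varies (negative for sufficiently large u). A diagonal entry of the Hessian changing sign means the Hessian is neither positive- nor negative-semidefinite on all of R^2.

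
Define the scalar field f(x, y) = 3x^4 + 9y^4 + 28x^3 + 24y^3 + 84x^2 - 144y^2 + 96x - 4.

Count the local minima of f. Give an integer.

f separates as a function of x plus a function of y, so ∇f=0 decouples.
∂f/∂x = 12(x + 1)(x + 2)(x + 4) = 0 at x ∈ {-4, -2, -1}; ∂f/∂y = 36y(y - 2)(y + 4) = 0 at y ∈ {-4, 0, 2}.
The Hessian is diagonal: diag(f_xx, f_yy). Second derivatives: f_xx(-4)=72, f_xx(-2)=-24, f_xx(-1)=36; f_yy(-4)=864, f_yy(0)=-288, f_yy(2)=432.
Local minima occur where both diagonal entries positive: (-4, -4), (-4, 2), (-1, -4), (-1, 2). Count: 4.

4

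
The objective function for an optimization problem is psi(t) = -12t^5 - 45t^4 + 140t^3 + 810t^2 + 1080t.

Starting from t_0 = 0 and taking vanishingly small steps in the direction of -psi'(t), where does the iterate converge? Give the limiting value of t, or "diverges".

-1

psi'(t) = -60(t - 3)(t + 1)(t + 2)(t + 3), so psi'(0) = 1080.
Gradient descent moves in the -psi' direction, i.e. t is decreasing.
The nearest critical point in that direction is t = -1, where psi'' = 480 > 0 (a local minimum). The iterate converges there.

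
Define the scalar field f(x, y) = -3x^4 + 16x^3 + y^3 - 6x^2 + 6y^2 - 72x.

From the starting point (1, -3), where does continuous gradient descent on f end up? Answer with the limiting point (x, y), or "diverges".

(2, 0)

f is separable, so gradient descent decouples: x follows -∂f/∂x, y follows -∂f/∂y.
∂f/∂x = -12(x - 3)(x - 2)(x + 1); at x=1 this is -48, so x increases.
∂f/∂y = 3y(y + 4); at y=-3 this is -9, so y increases.
x converges to its nearest critical value 2 (a local min of the x-part); y converges to 0. The iterate converges to (2, 0).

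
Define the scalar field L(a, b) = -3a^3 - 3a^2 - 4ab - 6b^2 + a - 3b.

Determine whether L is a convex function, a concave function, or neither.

The term -3a^3 is cubic, so the Hessian is not constant.
∂²L/∂a² = -18a - 6, which takes both signs as a varies (negative for sufficiently large a). A diagonal entry of the Hessian changing sign means the Hessian is neither positive- nor negative-semidefinite on all of R^2.

neither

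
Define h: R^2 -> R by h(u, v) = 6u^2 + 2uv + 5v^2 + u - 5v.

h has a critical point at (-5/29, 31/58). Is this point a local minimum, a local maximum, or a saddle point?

The Hessian of h is constant: H = [[12, 2], [2, 10]].
det(H) = 12·10 − 2² = 116.
det(H) > 0 and tr(H) = 22 > 0, so H is positive definite and the point is a local minimum.

local minimum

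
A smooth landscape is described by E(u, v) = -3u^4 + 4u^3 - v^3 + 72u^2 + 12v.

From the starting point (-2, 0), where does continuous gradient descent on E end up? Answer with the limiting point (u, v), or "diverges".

E is separable, so gradient descent decouples: u follows -∂E/∂u, v follows -∂E/∂v.
∂E/∂u = -12u(u - 4)(u + 3); at u=-2 this is -144, so u increases.
∂E/∂v = -3(v - 2)(v + 2); at v=0 this is 12, so v decreases.
u converges to its nearest critical value 0 (a local min of the u-part); v converges to -2. The iterate converges to (0, -2).

(0, -2)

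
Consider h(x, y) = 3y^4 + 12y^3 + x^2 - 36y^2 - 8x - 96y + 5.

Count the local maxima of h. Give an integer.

h separates as a function of x plus a function of y, so ∇h=0 decouples.
∂h/∂x = 2(x - 4) = 0 at x ∈ {4}; ∂h/∂y = 12(y - 2)(y + 1)(y + 4) = 0 at y ∈ {-4, -1, 2}.
The Hessian is diagonal: diag(h_xx, h_yy). Second derivatives: h_xx(4)=2; h_yy(-4)=216, h_yy(-1)=-108, h_yy(2)=216.
Local maxima occur where both diagonal entries negative: none. Count: 0.

0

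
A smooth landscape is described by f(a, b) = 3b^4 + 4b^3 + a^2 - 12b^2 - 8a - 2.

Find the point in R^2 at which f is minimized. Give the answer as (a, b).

(4, -2)

f(a,b) separates as P(a) + Q(b) − 2, so its minimum is min P + min Q − 2.
P'(a) = 2a - 8 vanishes at a ∈ {4}; Q'(b) = 12b(b - 1)(b + 2) vanishes at b ∈ {-2, 0, 1}.
Local minima of P (where P''>0): P(4)=-16. Local minima of Q: Q(-2)=-32, Q(1)=-5.
So the global minimum of f is P(4) + Q(-2) − 2 = -16 − 32 − 2 = -50, attained at (4, -2).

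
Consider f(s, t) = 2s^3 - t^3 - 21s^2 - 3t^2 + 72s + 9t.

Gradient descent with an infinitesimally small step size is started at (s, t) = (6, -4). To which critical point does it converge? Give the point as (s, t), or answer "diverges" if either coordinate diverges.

(4, -3)

f is separable, so gradient descent decouples: s follows -∂f/∂s, t follows -∂f/∂t.
∂f/∂s = 6(s - 4)(s - 3); at s=6 this is 36, so s decreases.
∂f/∂t = -3(t - 1)(t + 3); at t=-4 this is -15, so t increases.
s converges to its nearest critical value 4 (a local min of the s-part); t converges to -3. The iterate converges to (4, -3).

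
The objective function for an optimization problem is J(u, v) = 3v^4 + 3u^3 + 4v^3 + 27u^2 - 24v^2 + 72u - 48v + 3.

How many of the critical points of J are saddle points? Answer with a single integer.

J separates as a function of u plus a function of v, so ∇J=0 decouples.
∂J/∂u = 9(u + 2)(u + 4) = 0 at u ∈ {-4, -2}; ∂J/∂v = 12(v - 2)(v + 1)(v + 2) = 0 at v ∈ {-2, -1, 2}.
The Hessian is diagonal: diag(J_uu, J_vv). Second derivatives: J_uu(-4)=-18, J_uu(-2)=18; J_vv(-2)=48, J_vv(-1)=-36, J_vv(2)=144.
Saddle points occur where the two diagonal entries have opposite signs: (-4, -2), (-4, 2), (-2, -1). Count: 3.

3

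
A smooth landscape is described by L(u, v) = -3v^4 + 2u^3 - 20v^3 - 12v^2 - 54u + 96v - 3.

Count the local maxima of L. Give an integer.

2

L separates as a function of u plus a function of v, so ∇L=0 decouples.
∂L/∂u = 6(u - 3)(u + 3) = 0 at u ∈ {-3, 3}; ∂L/∂v = -12(v - 1)(v + 2)(v + 4) = 0 at v ∈ {-4, -2, 1}.
The Hessian is diagonal: diag(L_uu, L_vv). Second derivatives: L_uu(-3)=-36, L_uu(3)=36; L_vv(-4)=-120, L_vv(-2)=72, L_vv(1)=-180.
Local maxima occur where both diagonal entries negative: (-3, -4), (-3, 1). Count: 2.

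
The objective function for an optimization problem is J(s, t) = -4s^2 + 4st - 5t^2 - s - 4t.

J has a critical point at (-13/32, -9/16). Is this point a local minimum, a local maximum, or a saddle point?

The Hessian of J is constant: H = [[-8, 4], [4, -10]].
det(H) = (-8)·(-10) − 4² = 64.
det(H) > 0 and tr(H) = -18 < 0, so H is negative definite and the point is a local maximum.

local maximum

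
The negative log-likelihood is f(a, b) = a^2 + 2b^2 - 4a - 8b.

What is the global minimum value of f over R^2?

f(a,b) separates as P(a) + Q(b), so its minimum is min P + min Q.
P'(a) = 2a - 4 vanishes at a ∈ {2}; Q'(b) = 4b - 8 vanishes at b ∈ {2}.
Local minima of P (where P''>0): P(2)=-4. Local minima of Q: Q(2)=-8.
So the global minimum of f is P(2) + Q(2) = -4 − 8 = -12, attained at (2, 2).

-12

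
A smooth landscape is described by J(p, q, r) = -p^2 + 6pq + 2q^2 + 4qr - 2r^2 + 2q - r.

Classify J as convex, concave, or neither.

J is quadratic, so its Hessian is the constant matrix H = [[-2, 6, 0], [6, 4, 4], [0, 4, -4]].
Leading principal minors: -2, -44, 208.
Neither pattern holds ⇒ H is indefinite ⇒ neither convex nor concave.

neither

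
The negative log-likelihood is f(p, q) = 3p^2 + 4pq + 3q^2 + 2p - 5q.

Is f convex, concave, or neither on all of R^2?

convex

f is quadratic, so its Hessian is the constant matrix H = [[6, 4], [4, 6]].
det(H) = 20, tr(H) = 12.
det(H) > 0 and tr(H) > 0, so H is positive definite everywhere: convex.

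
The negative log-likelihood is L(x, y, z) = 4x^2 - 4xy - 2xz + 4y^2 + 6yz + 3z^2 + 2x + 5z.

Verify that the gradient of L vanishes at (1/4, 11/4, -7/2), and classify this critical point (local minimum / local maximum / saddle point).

local minimum

∇L = (8x - 4y - 2z + 2, -4x + 8y + 6z, -2x + 6y + 6z + 5); substituting (1/4, 11/4, -7/2) gives ∇L = (0, 0, 0), so (1/4, 11/4, -7/2) is indeed a critical point.
The Hessian is constant: H = [[8, -4, -2], [-4, 8, 6], [-2, 6, 6]].
Leading principal minors: Δ₁ = 8, Δ₂ = 48, Δ₃ = 64.
All leading minors are positive, so H is positive definite: a local minimum.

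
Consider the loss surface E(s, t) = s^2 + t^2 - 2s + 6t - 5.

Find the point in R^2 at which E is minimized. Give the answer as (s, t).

E(s,t) separates as P(s) + Q(t) − 5, so its minimum is min P + min Q − 5.
P'(s) = 2s - 2 vanishes at s ∈ {1}; Q'(t) = 2(t + 3) vanishes at t ∈ {-3}.
Local minima of P (where P''>0): P(1)=-1. Local minima of Q: Q(-3)=-9.
So the global minimum of E is P(1) + Q(-3) − 5 = -1 − 9 − 5 = -15, attained at (1, -3).

(1, -3)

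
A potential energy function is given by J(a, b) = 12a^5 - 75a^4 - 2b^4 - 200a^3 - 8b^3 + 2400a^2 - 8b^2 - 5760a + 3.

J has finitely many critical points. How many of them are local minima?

J separates as a function of a plus a function of b, so ∇J=0 decouples.
∂J/∂a = 60(a - 4)(a - 3)(a - 2)(a + 4) = 0 at a ∈ {-4, 2, 3, 4}; ∂J/∂b = -8b(b + 1)(b + 2) = 0 at b ∈ {-2, -1, 0}.
The Hessian is diagonal: diag(J_aa, J_bb). Second derivatives: J_aa(-4)=-20160, J_aa(2)=720, J_aa(3)=-420, J_aa(4)=960; J_bb(-2)=-16, J_bb(-1)=8, J_bb(0)=-16.
Local minima occur where both diagonal entries positive: (2, -1), (4, -1). Count: 2.

2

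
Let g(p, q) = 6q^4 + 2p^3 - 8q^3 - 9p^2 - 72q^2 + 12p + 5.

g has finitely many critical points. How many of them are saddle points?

3

g separates as a function of p plus a function of q, so ∇g=0 decouples.
∂g/∂p = 6(p - 2)(p - 1) = 0 at p ∈ {1, 2}; ∂g/∂q = 24q(q - 3)(q + 2) = 0 at q ∈ {-2, 0, 3}.
The Hessian is diagonal: diag(g_pp, g_qq). Second derivatives: g_pp(1)=-6, g_pp(2)=6; g_qq(-2)=240, g_qq(0)=-144, g_qq(3)=360.
Saddle points occur where the two diagonal entries have opposite signs: (1, -2), (1, 3), (2, 0). Count: 3.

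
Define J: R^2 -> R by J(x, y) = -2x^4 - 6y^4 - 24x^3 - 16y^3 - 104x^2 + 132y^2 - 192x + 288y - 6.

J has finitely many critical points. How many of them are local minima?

J separates as a function of x plus a function of y, so ∇J=0 decouples.
∂J/∂x = -8(x + 2)(x + 3)(x + 4) = 0 at x ∈ {-4, -3, -2}; ∂J/∂y = -24(y - 3)(y + 1)(y + 4) = 0 at y ∈ {-4, -1, 3}.
The Hessian is diagonal: diag(J_xx, J_yy). Second derivatives: J_xx(-4)=-16, J_xx(-3)=8, J_xx(-2)=-16; J_yy(-4)=-504, J_yy(-1)=288, J_yy(3)=-672.
Local minima occur where both diagonal entries positive: (-3, -1). Count: 1.

1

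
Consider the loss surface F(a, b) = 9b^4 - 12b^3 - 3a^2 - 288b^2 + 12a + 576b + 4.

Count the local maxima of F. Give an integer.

1

F separates as a function of a plus a function of b, so ∇F=0 decouples.
∂F/∂a = -6(a - 2) = 0 at a ∈ {2}; ∂F/∂b = 36(b - 4)(b - 1)(b + 4) = 0 at b ∈ {-4, 1, 4}.
The Hessian is diagonal: diag(F_aa, F_bb). Second derivatives: F_aa(2)=-6; F_bb(-4)=1440, F_bb(1)=-540, F_bb(4)=864.
Local maxima occur where both diagonal entries negative: (2, 1). Count: 1.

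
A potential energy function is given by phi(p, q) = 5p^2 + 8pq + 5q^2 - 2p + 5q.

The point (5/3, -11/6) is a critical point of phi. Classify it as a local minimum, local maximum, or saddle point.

The Hessian of phi is constant: H = [[10, 8], [8, 10]].
det(H) = 10·10 − 8² = 36.
det(H) > 0 and tr(H) = 20 > 0, so H is positive definite and the point is a local minimum.

local minimum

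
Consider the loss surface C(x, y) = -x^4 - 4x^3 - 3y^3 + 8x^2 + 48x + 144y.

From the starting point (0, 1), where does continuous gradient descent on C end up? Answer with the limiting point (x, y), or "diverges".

(-2, -4)

C is separable, so gradient descent decouples: x follows -∂C/∂x, y follows -∂C/∂y.
∂C/∂x = -4(x - 2)(x + 2)(x + 3); at x=0 this is 48, so x decreases.
∂C/∂y = -9(y - 4)(y + 4); at y=1 this is 135, so y decreases.
x converges to its nearest critical value -2 (a local min of the x-part); y converges to -4. The iterate converges to (-2, -4).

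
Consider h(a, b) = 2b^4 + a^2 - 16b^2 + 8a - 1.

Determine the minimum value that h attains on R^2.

-49

h(a,b) separates as P(a) + Q(b) − 1, so its minimum is min P + min Q − 1.
P'(a) = 2a + 8 vanishes at a ∈ {-4}; Q'(b) = 8b(b - 2)(b + 2) vanishes at b ∈ {-2, 0, 2}.
Local minima of P (where P''>0): P(-4)=-16. Local minima of Q: Q(-2)=-32, Q(2)=-32.
So the global minimum of h is P(-4) + Q(-2) − 1 = -16 − 32 − 1 = -49, attained at (-4, -2).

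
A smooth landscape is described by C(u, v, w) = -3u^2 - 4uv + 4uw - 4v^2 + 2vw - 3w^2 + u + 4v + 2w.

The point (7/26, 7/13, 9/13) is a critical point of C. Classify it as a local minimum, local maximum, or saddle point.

The Hessian is constant: H = [[-6, -4, 4], [-4, -8, 2], [4, 2, -6]].
Leading principal minors: Δ₁ = -6, Δ₂ = 32, Δ₃ = -104.
The minors alternate sign starting negative (−, +, −), so H is negative definite: a local maximum.

local maximum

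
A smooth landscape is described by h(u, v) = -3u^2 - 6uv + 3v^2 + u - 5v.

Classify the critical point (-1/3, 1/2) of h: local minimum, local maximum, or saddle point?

The Hessian of h is constant: H = [[-6, -6], [-6, 6]].
det(H) = (-6)·6 − (-6)² = -72.
Since det(H) < 0, H is indefinite and the critical point is a saddle point.

saddle point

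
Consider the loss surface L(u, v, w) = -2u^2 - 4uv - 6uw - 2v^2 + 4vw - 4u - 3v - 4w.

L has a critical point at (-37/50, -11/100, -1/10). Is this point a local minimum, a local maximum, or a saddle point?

The Hessian is constant: H = [[-4, -4, -6], [-4, -4, 4], [-6, 4, 0]].
Leading principal minors: Δ₁ = -4, Δ₂ = 0, Δ₃ = 400.
The minors fit neither the all-positive nor the alternating-sign pattern, so H is indefinite: a saddle point.

saddle point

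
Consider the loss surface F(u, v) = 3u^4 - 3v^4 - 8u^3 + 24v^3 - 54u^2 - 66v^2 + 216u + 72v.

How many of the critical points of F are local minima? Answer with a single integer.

2

F separates as a function of u plus a function of v, so ∇F=0 decouples.
∂F/∂u = 12(u - 3)(u - 2)(u + 3) = 0 at u ∈ {-3, 2, 3}; ∂F/∂v = -12(v - 3)(v - 2)(v - 1) = 0 at v ∈ {1, 2, 3}.
The Hessian is diagonal: diag(F_uu, F_vv). Second derivatives: F_uu(-3)=360, F_uu(2)=-60, F_uu(3)=72; F_vv(1)=-24, F_vv(2)=12, F_vv(3)=-24.
Local minima occur where both diagonal entries positive: (-3, 2), (3, 2). Count: 2.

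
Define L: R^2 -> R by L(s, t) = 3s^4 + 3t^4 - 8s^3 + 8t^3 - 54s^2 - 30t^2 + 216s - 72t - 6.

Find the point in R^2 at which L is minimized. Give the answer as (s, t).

(-3, 2)

L(s,t) separates as P(s) + Q(t) − 6, so its minimum is min P + min Q − 6.
P'(s) = 12(s - 3)(s - 2)(s + 3) vanishes at s ∈ {-3, 2, 3}; Q'(t) = 12(t - 2)(t + 1)(t + 3) vanishes at t ∈ {-3, -1, 2}.
Local minima of P (where P''>0): P(-3)=-675, P(3)=189. Local minima of Q: Q(-3)=-27, Q(2)=-152.
So the global minimum of L is P(-3) + Q(2) − 6 = -675 − 152 − 6 = -833, attained at (-3, 2).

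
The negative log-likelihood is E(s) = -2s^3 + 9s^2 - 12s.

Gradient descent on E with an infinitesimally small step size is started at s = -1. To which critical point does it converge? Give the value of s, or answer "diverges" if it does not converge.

E'(s) = -6(s - 2)(s - 1), so E'(-1) = -36.
Gradient descent moves in the -E' direction, i.e. s is increasing.
The nearest critical point in that direction is s = 1, where E'' = 6 > 0 (a local minimum). The iterate converges there.

1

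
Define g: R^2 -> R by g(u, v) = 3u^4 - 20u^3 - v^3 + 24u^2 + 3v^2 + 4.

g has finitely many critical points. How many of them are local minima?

g separates as a function of u plus a function of v, so ∇g=0 decouples.
∂g/∂u = 12u(u - 4)(u - 1) = 0 at u ∈ {0, 1, 4}; ∂g/∂v = -3v(v - 2) = 0 at v ∈ {0, 2}.
The Hessian is diagonal: diag(g_uu, g_vv). Second derivatives: g_uu(0)=48, g_uu(1)=-36, g_uu(4)=144; g_vv(0)=6, g_vv(2)=-6.
Local minima occur where both diagonal entries positive: (0, 0), (4, 0). Count: 2.

2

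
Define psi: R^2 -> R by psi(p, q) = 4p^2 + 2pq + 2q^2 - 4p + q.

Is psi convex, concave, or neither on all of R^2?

convex

psi is quadratic, so its Hessian is the constant matrix H = [[8, 2], [2, 4]].
det(H) = 28, tr(H) = 12.
det(H) > 0 and tr(H) > 0, so H is positive definite everywhere: convex.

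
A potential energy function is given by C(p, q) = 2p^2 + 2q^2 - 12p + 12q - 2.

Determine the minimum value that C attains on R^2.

-38

C(p,q) separates as A(p) + B(q) − 2, so its minimum is min A + min B − 2.
A'(p) = 4p - 12 vanishes at p ∈ {3}; B'(q) = 4q + 12 vanishes at q ∈ {-3}.
Local minima of A (where A''>0): A(3)=-18. Local minima of B: B(-3)=-18.
So the global minimum of C is A(3) + B(-3) − 2 = -18 − 18 − 2 = -38, attained at (3, -3).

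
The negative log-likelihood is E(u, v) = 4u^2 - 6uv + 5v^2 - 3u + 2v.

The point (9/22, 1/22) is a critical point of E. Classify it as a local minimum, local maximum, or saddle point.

local minimum

The Hessian of E is constant: H = [[8, -6], [-6, 10]].
det(H) = 8·10 − (-6)² = 44.
det(H) > 0 and tr(H) = 18 > 0, so H is positive definite and the point is a local minimum.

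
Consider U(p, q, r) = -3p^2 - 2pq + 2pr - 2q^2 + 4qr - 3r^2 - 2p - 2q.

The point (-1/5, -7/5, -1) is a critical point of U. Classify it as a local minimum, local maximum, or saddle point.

The Hessian is constant: H = [[-6, -2, 2], [-2, -4, 4], [2, 4, -6]].
Leading principal minors: Δ₁ = -6, Δ₂ = 20, Δ₃ = -40.
The minors alternate sign starting negative (−, +, −), so H is negative definite: a local maximum.

local maximum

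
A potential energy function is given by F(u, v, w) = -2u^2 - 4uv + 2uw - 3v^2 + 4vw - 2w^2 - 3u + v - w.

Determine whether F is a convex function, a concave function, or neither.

F is quadratic, so its Hessian is the constant matrix H = [[-4, -4, 2], [-4, -6, 4], [2, 4, -4]].
Leading principal minors: -4, 8, -8.
Signs alternate −, +, − ⇒ H ≺ 0 ⇒ concave.

concave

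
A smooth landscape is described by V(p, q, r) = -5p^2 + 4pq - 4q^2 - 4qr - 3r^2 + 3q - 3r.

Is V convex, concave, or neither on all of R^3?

concave

V is quadratic, so its Hessian is the constant matrix H = [[-10, 4, 0], [4, -8, -4], [0, -4, -6]].
Leading principal minors: -10, 64, -224.
Signs alternate −, +, − ⇒ H ≺ 0 ⇒ concave.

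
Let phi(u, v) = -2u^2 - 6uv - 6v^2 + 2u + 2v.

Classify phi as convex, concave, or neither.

phi is quadratic, so its Hessian is the constant matrix H = [[-4, -6], [-6, -12]].
det(H) = 12, tr(H) = -16.
det(H) > 0 and tr(H) < 0, so H is negative definite everywhere: concave.

concave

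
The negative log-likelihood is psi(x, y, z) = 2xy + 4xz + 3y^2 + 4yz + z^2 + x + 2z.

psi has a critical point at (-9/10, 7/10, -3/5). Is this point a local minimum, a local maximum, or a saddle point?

The Hessian is constant: H = [[0, 2, 4], [2, 6, 4], [4, 4, 2]].
Leading principal minors: Δ₁ = 0, Δ₂ = -4, Δ₃ = -40.
The minors fit neither the all-positive nor the alternating-sign pattern, so H is indefinite: a saddle point.

saddle point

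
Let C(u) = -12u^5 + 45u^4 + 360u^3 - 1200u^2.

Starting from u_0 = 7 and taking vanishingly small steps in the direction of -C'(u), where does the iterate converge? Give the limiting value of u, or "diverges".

C'(u) = -60u(u - 5)(u - 2)(u + 4), so C'(7) = -46200.
Gradient descent moves in the -C' direction, i.e. u is increasing.
There is no critical point above u=7, and C' keeps the same sign, so the iterate runs off to +∞.

diverges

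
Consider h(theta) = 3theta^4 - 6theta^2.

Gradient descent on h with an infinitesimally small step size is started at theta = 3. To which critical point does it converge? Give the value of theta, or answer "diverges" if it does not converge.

h'(theta) = 12theta(theta - 1)(theta + 1), so h'(3) = 288.
Gradient descent moves in the -h' direction, i.e. theta is decreasing.
The nearest critical point in that direction is theta = 1, where h'' = 24 > 0 (a local minimum). The iterate converges there.

1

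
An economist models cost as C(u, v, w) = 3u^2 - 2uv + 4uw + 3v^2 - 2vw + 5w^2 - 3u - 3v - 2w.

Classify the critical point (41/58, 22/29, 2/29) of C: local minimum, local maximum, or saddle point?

local minimum

The Hessian is constant: H = [[6, -2, 4], [-2, 6, -2], [4, -2, 10]].
Leading principal minors: Δ₁ = 6, Δ₂ = 32, Δ₃ = 232.
All leading minors are positive, so H is positive definite: a local minimum.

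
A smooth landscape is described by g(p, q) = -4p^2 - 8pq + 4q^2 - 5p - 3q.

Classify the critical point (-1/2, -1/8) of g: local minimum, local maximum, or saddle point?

saddle point

The Hessian of g is constant: H = [[-8, -8], [-8, 8]].
det(H) = (-8)·8 − (-8)² = -128.
Since det(H) < 0, H is indefinite and the critical point is a saddle point.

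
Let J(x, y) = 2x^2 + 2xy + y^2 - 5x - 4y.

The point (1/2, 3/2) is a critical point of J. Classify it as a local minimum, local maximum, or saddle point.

The Hessian of J is constant: H = [[4, 2], [2, 2]].
det(H) = 4·2 − 2² = 4.
det(H) > 0 and tr(H) = 6 > 0, so H is positive definite and the point is a local minimum.

local minimum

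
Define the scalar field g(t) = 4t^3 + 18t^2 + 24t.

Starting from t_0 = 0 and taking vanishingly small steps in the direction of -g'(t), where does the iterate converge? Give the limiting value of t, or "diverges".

g'(t) = 12(t + 1)(t + 2), so g'(0) = 24.
Gradient descent moves in the -g' direction, i.e. t is decreasing.
The nearest critical point in that direction is t = -1, where g'' = 12 > 0 (a local minimum). The iterate converges there.

-1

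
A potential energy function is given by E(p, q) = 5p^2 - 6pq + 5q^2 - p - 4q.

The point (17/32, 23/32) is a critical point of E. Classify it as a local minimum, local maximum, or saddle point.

local minimum

The Hessian of E is constant: H = [[10, -6], [-6, 10]].
det(H) = 10·10 − (-6)² = 64.
det(H) > 0 and tr(H) = 20 > 0, so H is positive definite and the point is a local minimum.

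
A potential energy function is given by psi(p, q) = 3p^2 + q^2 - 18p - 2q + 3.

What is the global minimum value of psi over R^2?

psi(p,q) separates as A(p) + B(q) + 3, so its minimum is min A + min B + 3.
A'(p) = 6p - 18 vanishes at p ∈ {3}; B'(q) = 2q - 2 vanishes at q ∈ {1}.
Local minima of A (where A''>0): A(3)=-27. Local minima of B: B(1)=-1.
So the global minimum of psi is A(3) + B(1) + 3 = -27 − 1 + 3 = -25, attained at (3, 1).

-25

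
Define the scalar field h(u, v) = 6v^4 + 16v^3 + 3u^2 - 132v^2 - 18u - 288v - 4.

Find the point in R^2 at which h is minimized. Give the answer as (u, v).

(3, 3)

h(u,v) separates as P(u) + Q(v) − 4, so its minimum is min P + min Q − 4.
P'(u) = 6u - 18 vanishes at u ∈ {3}; Q'(v) = 24(v - 3)(v + 1)(v + 4) vanishes at v ∈ {-4, -1, 3}.
Local minima of P (where P''>0): P(3)=-27. Local minima of Q: Q(-4)=-448, Q(3)=-1134.
So the global minimum of h is P(3) + Q(3) − 4 = -27 − 1134 − 4 = -1165, attained at (3, 3).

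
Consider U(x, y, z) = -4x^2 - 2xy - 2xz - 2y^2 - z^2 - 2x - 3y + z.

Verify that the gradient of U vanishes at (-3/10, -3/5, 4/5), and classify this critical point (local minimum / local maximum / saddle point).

local maximum

∇U = (-8x - 2y - 2z - 2, -2x - 4y - 3, -2x - 2z + 1); substituting (-3/10, -3/5, 4/5) gives ∇U = (0, 0, 0), so (-3/10, -3/5, 4/5) is indeed a critical point.
The Hessian is constant: H = [[-8, -2, -2], [-2, -4, 0], [-2, 0, -2]].
Leading principal minors: Δ₁ = -8, Δ₂ = 28, Δ₃ = -40.
The minors alternate sign starting negative (−, +, −), so H is negative definite: a local maximum.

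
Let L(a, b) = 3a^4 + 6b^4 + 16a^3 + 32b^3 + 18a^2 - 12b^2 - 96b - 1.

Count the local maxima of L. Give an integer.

L separates as a function of a plus a function of b, so ∇L=0 decouples.
∂L/∂a = 12a(a + 1)(a + 3) = 0 at a ∈ {-3, -1, 0}; ∂L/∂b = 24(b - 1)(b + 1)(b + 4) = 0 at b ∈ {-4, -1, 1}.
The Hessian is diagonal: diag(L_aa, L_bb). Second derivatives: L_aa(-3)=72, L_aa(-1)=-24, L_aa(0)=36; L_bb(-4)=360, L_bb(-1)=-144, L_bb(1)=240.
Local maxima occur where both diagonal entries negative: (-1, -1). Count: 1.

1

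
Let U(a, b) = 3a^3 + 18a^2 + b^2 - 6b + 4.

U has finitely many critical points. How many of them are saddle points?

1

U separates as a function of a plus a function of b, so ∇U=0 decouples.
∂U/∂a = 9a(a + 4) = 0 at a ∈ {-4, 0}; ∂U/∂b = 2(b - 3) = 0 at b ∈ {3}.
The Hessian is diagonal: diag(U_aa, U_bb). Second derivatives: U_aa(-4)=-36, U_aa(0)=36; U_bb(3)=2.
Saddle points occur where the two diagonal entries have opposite signs: (-4, 3). Count: 1.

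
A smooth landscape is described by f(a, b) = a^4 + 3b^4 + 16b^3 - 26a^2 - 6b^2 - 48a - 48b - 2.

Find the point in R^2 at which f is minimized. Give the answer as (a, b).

(4, -4)

f(a,b) separates as P(a) + Q(b) − 2, so its minimum is min P + min Q − 2.
P'(a) = 4(a - 4)(a + 1)(a + 3) vanishes at a ∈ {-3, -1, 4}; Q'(b) = 12(b - 1)(b + 1)(b + 4) vanishes at b ∈ {-4, -1, 1}.
Local minima of P (where P''>0): P(-3)=-9, P(4)=-352. Local minima of Q: Q(-4)=-160, Q(1)=-35.
So the global minimum of f is P(4) + Q(-4) − 2 = -352 − 160 − 2 = -514, attained at (4, -4).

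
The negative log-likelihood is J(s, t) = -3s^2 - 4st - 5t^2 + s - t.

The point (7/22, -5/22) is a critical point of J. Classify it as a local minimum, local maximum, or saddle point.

local maximum

The Hessian of J is constant: H = [[-6, -4], [-4, -10]].
det(H) = (-6)·(-10) − (-4)² = 44.
det(H) > 0 and tr(H) = -16 < 0, so H is negative definite and the point is a local maximum.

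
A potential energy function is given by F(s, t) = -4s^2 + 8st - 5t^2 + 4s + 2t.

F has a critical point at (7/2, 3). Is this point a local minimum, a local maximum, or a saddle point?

local maximum

The Hessian of F is constant: H = [[-8, 8], [8, -10]].
det(H) = (-8)·(-10) − 8² = 16.
det(H) > 0 and tr(H) = -18 < 0, so H is negative definite and the point is a local maximum.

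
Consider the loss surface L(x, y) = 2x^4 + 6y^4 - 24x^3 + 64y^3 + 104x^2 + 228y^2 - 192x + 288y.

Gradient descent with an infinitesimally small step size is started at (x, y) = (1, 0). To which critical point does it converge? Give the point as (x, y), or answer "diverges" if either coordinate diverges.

L is separable, so gradient descent decouples: x follows -∂L/∂x, y follows -∂L/∂y.
∂L/∂x = 8(x - 4)(x - 3)(x - 2); at x=1 this is -48, so x increases.
∂L/∂y = 24(y + 1)(y + 3)(y + 4); at y=0 this is 288, so y decreases.
x converges to its nearest critical value 2 (a local min of the x-part); y converges to -1. The iterate converges to (2, -1).

(2, -1)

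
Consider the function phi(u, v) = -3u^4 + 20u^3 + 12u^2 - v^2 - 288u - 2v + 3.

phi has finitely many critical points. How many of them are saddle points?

1

phi separates as a function of u plus a function of v, so ∇phi=0 decouples.
∂phi/∂u = -12(u - 4)(u - 3)(u + 2) = 0 at u ∈ {-2, 3, 4}; ∂phi/∂v = -2(v + 1) = 0 at v ∈ {-1}.
The Hessian is diagonal: diag(phi_uu, phi_vv). Second derivatives: phi_uu(-2)=-360, phi_uu(3)=60, phi_uu(4)=-72; phi_vv(-1)=-2.
Saddle points occur where the two diagonal entries have opposite signs: (3, -1). Count: 1.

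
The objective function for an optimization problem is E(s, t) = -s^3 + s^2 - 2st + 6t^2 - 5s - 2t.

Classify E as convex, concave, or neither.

The term -s^3 is cubic, so the Hessian is not constant.
∂²E/∂s² = -6s + 2, which takes both signs as s varies (negative for sufficiently large s). A diagonal entry of the Hessian changing sign means the Hessian is neither positive- nor negative-semidefinite on all of R^2.

neither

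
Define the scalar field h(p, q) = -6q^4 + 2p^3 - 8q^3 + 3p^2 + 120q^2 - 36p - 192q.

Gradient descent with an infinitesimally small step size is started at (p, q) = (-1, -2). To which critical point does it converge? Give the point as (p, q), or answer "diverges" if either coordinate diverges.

h is separable, so gradient descent decouples: p follows -∂h/∂p, q follows -∂h/∂q.
∂h/∂p = 6(p - 2)(p + 3); at p=-1 this is -36, so p increases.
∂h/∂q = -24(q - 2)(q - 1)(q + 4); at q=-2 this is -576, so q increases.
p converges to its nearest critical value 2 (a local min of the p-part); q converges to 1. The iterate converges to (2, 1).

(2, 1)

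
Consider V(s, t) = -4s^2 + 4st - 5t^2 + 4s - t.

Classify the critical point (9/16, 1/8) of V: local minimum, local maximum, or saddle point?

The Hessian of V is constant: H = [[-8, 4], [4, -10]].
det(H) = (-8)·(-10) − 4² = 64.
det(H) > 0 and tr(H) = -18 < 0, so H is negative definite and the point is a local maximum.

local maximum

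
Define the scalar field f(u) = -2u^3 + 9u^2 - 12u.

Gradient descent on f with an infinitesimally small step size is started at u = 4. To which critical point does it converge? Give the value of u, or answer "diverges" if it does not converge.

diverges

f'(u) = -6(u - 2)(u - 1), so f'(4) = -36.
Gradient descent moves in the -f' direction, i.e. u is increasing.
There is no critical point above u=4, and f' keeps the same sign, so the iterate runs off to +∞.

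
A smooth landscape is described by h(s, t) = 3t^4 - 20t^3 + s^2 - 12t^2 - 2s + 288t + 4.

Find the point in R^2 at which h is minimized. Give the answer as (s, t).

h(s,t) separates as P(s) + Q(t) + 4, so its minimum is min P + min Q + 4.
P'(s) = 2s - 2 vanishes at s ∈ {1}; Q'(t) = 12(t - 4)(t - 3)(t + 2) vanishes at t ∈ {-2, 3, 4}.
Local minima of P (where P''>0): P(1)=-1. Local minima of Q: Q(-2)=-416, Q(4)=448.
So the global minimum of h is P(1) + Q(-2) + 4 = -1 − 416 + 4 = -413, attained at (1, -2).

(1, -2)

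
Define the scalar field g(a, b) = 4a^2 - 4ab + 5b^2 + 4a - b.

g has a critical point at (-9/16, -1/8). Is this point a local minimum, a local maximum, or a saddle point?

local minimum

The Hessian of g is constant: H = [[8, -4], [-4, 10]].
det(H) = 8·10 − (-4)² = 64.
det(H) > 0 and tr(H) = 18 > 0, so H is positive definite and the point is a local minimum.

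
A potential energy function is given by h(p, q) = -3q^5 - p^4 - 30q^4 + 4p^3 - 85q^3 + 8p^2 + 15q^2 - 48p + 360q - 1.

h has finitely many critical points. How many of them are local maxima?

4

h separates as a function of p plus a function of q, so ∇h=0 decouples.
∂h/∂p = -4(p - 3)(p - 2)(p + 2) = 0 at p ∈ {-2, 2, 3}; ∂h/∂q = -15(q - 1)(q + 2)(q + 3)(q + 4) = 0 at q ∈ {-4, -3, -2, 1}.
The Hessian is diagonal: diag(h_pp, h_qq). Second derivatives: h_pp(-2)=-80, h_pp(2)=16, h_pp(3)=-20; h_qq(-4)=150, h_qq(-3)=-60, h_qq(-2)=90, h_qq(1)=-900.
Local maxima occur where both diagonal entries negative: (-2, -3), (-2, 1), (3, -3), (3, 1). Count: 4.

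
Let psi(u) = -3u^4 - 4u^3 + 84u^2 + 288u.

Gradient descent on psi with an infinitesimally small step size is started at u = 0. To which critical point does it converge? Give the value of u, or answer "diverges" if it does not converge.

-2

psi'(u) = -12(u - 4)(u + 2)(u + 3), so psi'(0) = 288.
Gradient descent moves in the -psi' direction, i.e. u is decreasing.
The nearest critical point in that direction is u = -2, where psi'' = 72 > 0 (a local minimum). The iterate converges there.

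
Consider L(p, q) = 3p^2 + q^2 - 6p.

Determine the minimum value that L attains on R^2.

L(p,q) separates as A(p) + B(q), so its minimum is min A + min B.
A'(p) = 6p - 6 vanishes at p ∈ {1}; B'(q) = 2q vanishes at q ∈ {0}.
Local minima of A (where A''>0): A(1)=-3. Local minima of B: B(0)=0.
So the global minimum of L is A(1) + B(0) = -3 + 0 = -3, attained at (1, 0).

-3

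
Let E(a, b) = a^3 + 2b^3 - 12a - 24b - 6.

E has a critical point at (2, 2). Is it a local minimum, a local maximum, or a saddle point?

local minimum

The mixed partial ∂²E/∂a∂b is 0, so the Hessian at any point is diag(E_aa, E_bb) = diag(6a, 12b).
At (2, 2): H = diag(12, 24).
Both eigenvalues are positive, so H is positive definite: a local minimum.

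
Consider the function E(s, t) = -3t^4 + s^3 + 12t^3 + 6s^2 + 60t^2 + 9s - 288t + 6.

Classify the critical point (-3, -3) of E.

The mixed partial ∂²E/∂s∂t is 0, so the Hessian at any point is diag(E_ss, E_tt) = diag(6(s + 2), 12(-3t^2 + 6t + 10)).
At (-3, -3): H = diag(-6, -420).
Both eigenvalues are negative, so H is negative definite: a local maximum.

local maximum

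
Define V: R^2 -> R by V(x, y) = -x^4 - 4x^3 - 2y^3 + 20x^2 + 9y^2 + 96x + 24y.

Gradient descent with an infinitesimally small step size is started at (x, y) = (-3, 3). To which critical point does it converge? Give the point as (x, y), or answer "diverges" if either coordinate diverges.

(-2, -1)

V is separable, so gradient descent decouples: x follows -∂V/∂x, y follows -∂V/∂y.
∂V/∂x = -4(x - 3)(x + 2)(x + 4); at x=-3 this is -24, so x increases.
∂V/∂y = -6(y - 4)(y + 1); at y=3 this is 24, so y decreases.
x converges to its nearest critical value -2 (a local min of the x-part); y converges to -1. The iterate converges to (-2, -1).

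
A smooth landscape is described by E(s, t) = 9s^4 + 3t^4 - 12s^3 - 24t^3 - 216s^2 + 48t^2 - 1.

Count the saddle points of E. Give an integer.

E separates as a function of s plus a function of t, so ∇E=0 decouples.
∂E/∂s = 36s(s - 4)(s + 3) = 0 at s ∈ {-3, 0, 4}; ∂E/∂t = 12t(t - 4)(t - 2) = 0 at t ∈ {0, 2, 4}.
The Hessian is diagonal: diag(E_ss, E_tt). Second derivatives: E_ss(-3)=756, E_ss(0)=-432, E_ss(4)=1008; E_tt(0)=96, E_tt(2)=-48, E_tt(4)=96.
Saddle points occur where the two diagonal entries have opposite signs: (-3, 2), (0, 0), (0, 4), (4, 2). Count: 4.

4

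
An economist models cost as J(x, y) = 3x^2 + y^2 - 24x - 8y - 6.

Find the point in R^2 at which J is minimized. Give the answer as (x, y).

J(x,y) separates as P(x) + Q(y) − 6, so its minimum is min P + min Q − 6.
P'(x) = 6x - 24 vanishes at x ∈ {4}; Q'(y) = 2y - 8 vanishes at y ∈ {4}.
Local minima of P (where P''>0): P(4)=-48. Local minima of Q: Q(4)=-16.
So the global minimum of J is P(4) + Q(4) − 6 = -48 − 16 − 6 = -70, attained at (4, 4).

(4, 4)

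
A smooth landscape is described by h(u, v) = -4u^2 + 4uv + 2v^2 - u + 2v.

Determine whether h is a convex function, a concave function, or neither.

h is quadratic, so its Hessian is the constant matrix H = [[-8, 4], [4, 4]].
det(H) = -48, tr(H) = -4.
det(H) < 0, so H is indefinite: neither convex nor concave.

neither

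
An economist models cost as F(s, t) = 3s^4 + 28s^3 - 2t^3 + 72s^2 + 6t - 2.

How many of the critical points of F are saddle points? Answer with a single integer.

F separates as a function of s plus a function of t, so ∇F=0 decouples.
∂F/∂s = 12s(s + 3)(s + 4) = 0 at s ∈ {-4, -3, 0}; ∂F/∂t = -6(t - 1)(t + 1) = 0 at t ∈ {-1, 1}.
The Hessian is diagonal: diag(F_ss, F_tt). Second derivatives: F_ss(-4)=48, F_ss(-3)=-36, F_ss(0)=144; F_tt(-1)=12, F_tt(1)=-12.
Saddle points occur where the two diagonal entries have opposite signs: (-4, 1), (-3, -1), (0, 1). Count: 3.

3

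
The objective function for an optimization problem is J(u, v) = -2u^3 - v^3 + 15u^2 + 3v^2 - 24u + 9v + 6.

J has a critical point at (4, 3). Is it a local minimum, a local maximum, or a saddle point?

The mixed partial ∂²J/∂u∂v is 0, so the Hessian at any point is diag(J_uu, J_vv) = diag(6(-2u + 5), 6(-v + 1)).
At (4, 3): H = diag(-18, -12).
Both eigenvalues are negative, so H is negative definite: a local maximum.

local maximum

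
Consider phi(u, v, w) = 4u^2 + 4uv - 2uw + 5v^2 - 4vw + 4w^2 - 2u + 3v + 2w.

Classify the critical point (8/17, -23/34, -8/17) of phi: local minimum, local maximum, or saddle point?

local minimum

The Hessian is constant: H = [[8, 4, -2], [4, 10, -4], [-2, -4, 8]].
Leading principal minors: Δ₁ = 8, Δ₂ = 64, Δ₃ = 408.
All leading minors are positive, so H is positive definite: a local minimum.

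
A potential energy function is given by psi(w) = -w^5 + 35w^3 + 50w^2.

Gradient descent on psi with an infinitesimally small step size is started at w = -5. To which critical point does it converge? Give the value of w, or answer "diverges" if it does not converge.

psi'(w) = -5w(w - 5)(w + 1)(w + 4), so psi'(-5) = -1000.
Gradient descent moves in the -psi' direction, i.e. w is increasing.
The nearest critical point in that direction is w = -4, where psi'' = 540 > 0 (a local minimum). The iterate converges there.

-4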